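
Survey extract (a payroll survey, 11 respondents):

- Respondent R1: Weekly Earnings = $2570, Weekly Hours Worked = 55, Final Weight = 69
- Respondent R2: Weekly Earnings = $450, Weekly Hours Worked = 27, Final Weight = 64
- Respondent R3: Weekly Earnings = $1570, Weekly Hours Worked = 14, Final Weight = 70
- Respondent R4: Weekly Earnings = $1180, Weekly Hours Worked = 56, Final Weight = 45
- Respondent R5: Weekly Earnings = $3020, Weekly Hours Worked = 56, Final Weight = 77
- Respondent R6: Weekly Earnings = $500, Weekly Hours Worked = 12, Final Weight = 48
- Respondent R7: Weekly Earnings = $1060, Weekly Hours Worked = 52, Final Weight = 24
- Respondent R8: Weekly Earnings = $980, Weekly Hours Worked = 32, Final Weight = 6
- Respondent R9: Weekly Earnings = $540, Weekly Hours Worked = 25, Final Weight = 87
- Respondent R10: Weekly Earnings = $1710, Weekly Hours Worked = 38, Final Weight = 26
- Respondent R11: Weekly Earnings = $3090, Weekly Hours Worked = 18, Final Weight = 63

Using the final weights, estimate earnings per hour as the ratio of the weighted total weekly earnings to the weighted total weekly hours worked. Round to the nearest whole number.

Σ wᵢ·y = 943100
Σ wᵢ·x = 55×69 + 27×64 + 14×70 + 56×45 + 56×77 + 12×48 + 52×24 + 32×6 + 25×87 + 38×26 + 18×63
  = 19648
Ratio = 943100 / 19648 = 47.999796

48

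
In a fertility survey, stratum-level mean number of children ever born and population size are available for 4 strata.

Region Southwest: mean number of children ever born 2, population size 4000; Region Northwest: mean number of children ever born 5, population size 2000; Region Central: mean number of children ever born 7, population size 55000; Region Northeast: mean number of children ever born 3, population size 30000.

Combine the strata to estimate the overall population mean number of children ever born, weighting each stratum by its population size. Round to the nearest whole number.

Σ Nₕ·x̄ₕ = 2×4000 + 5×2000 + 7×55000 + 3×30000
  = 8000 + 10000 + 385000 + 90000 = 493000
Σ Nₕ = 91000
Overall mean = 493000 / 91000 = 5.4175824

5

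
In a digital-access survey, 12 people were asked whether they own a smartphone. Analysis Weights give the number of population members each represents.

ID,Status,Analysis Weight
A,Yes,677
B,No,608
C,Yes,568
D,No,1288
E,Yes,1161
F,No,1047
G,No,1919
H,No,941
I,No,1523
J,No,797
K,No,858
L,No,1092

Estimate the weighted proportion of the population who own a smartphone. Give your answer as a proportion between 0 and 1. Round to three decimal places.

Sum of weights for 'Yes' = 677 + 568 + 1161 = 2406
Total weight = 677 + 608 + 568 + 1288 + 1161 + 1047 + 1919 + 941 + 1523 + 797 + 858 + 1092 = 12479
Weighted proportion = 2406 / 12479 = 0.19280391

0.193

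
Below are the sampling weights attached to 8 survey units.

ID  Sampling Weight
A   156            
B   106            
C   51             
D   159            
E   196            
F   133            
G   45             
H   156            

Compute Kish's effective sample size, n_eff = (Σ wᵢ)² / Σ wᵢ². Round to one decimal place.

6.9

Σ wᵢ = 156 + 106 + 51 + 159 + 196 + 133 + 45 + 156 = 1002
Σ wᵢ² = 24336 + 11236 + 2601 + 25281 + 38416 + 17689 + 2025 + 24336 = 145920
n_eff = 1002² / 145920 = 1004004 / 145920 = 6.8805099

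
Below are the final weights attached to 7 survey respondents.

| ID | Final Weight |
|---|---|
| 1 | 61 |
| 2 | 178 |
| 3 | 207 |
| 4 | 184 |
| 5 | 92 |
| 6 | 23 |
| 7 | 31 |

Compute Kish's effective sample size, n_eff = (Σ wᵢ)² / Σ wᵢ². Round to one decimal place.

4.9

Σ wᵢ = 61 + 178 + 207 + 184 + 92 + 23 + 31 = 776
Σ wᵢ² = 3721 + 31684 + 42849 + 33856 + 8464 + 529 + 961 = 122064
n_eff = 776² / 122064 = 602176 / 122064 = 4.9332809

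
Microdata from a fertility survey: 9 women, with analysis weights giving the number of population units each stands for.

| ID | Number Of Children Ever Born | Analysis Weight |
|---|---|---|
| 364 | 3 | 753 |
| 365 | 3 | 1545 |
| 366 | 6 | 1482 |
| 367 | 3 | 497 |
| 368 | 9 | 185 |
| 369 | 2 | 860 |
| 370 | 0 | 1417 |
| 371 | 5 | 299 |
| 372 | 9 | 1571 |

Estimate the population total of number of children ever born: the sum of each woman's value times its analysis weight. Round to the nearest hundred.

36300

Weighted total = 3×753 + 3×1545 + 6×1482 + 3×497 + 9×185 + 2×860 + 0×1417 + 5×299 + 9×1571
  = 2259 + 4635 + 8892 + 1491 + 1665 + 1720 + 0 + 1495 + 14139 = 36296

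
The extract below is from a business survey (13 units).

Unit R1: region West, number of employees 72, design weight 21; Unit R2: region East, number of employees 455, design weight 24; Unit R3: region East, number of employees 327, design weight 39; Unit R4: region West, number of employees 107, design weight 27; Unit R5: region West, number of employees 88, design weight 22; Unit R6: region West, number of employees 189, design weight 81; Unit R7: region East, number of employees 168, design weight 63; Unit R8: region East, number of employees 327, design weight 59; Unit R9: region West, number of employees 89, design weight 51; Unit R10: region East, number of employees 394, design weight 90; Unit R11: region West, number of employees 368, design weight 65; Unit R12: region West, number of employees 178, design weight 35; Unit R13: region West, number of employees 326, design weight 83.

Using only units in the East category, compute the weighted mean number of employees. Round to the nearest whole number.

East rows: R2, R3, R7, R8, R10
Weighted sum = 455×24 + 327×39 + 168×63 + 327×59 + 394×90
  = 89010
Sum of weights = 24 + 39 + 63 + 59 + 90 = 275
Weighted mean = 89010 / 275 = 323.67273

324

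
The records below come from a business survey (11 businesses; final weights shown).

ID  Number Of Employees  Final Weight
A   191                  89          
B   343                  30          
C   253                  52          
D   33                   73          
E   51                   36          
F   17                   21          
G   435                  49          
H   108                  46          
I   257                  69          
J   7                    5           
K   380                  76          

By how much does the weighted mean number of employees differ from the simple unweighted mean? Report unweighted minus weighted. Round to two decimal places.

-27.44

Unweighted sum = 191 + 343 + 253 + 33 + 51 + 17 + 435 + 108 + 257 + 7 + 380 = 2075
Unweighted mean = 2075 / 11 = 188.63636
Weighted sum = 191×89 + 343×30 + 253×52 + 33×73 + 51×36 + 17×21 + 435×49 + 108×46 + 257×69 + 7×5 + 380×76
  = 117978
Sum of weights = 546
Weighted mean = 117978 / 546 = 216.07692
Difference (unweighted minus weighted) = -27.440559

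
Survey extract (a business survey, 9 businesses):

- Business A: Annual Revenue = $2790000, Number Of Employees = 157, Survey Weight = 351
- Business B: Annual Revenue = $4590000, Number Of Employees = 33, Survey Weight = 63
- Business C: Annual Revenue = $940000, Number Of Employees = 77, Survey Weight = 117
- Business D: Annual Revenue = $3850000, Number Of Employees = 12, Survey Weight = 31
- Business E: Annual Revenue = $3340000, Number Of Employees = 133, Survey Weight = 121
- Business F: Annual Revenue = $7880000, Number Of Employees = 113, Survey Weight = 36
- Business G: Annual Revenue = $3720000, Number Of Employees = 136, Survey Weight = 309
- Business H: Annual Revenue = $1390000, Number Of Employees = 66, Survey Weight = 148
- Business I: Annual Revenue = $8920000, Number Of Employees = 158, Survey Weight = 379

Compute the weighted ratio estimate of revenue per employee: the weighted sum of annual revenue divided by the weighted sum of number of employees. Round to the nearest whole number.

Σ wᵢ·y = 2790000×351 + 4590000×63 + 940000×117 + 3850000×31 + 3340000×121 + 7880000×36 + 3720000×309 + 1390000×148 + 8920000×379
  = 6921490000
Σ wᵢ·x = 157×351 + 33×63 + 77×117 + 12×31 + 133×121 + 113×36 + 136×309 + 66×148 + 158×379
  = 198402
Ratio = 6921490000 / 198402 = 34886.191

34886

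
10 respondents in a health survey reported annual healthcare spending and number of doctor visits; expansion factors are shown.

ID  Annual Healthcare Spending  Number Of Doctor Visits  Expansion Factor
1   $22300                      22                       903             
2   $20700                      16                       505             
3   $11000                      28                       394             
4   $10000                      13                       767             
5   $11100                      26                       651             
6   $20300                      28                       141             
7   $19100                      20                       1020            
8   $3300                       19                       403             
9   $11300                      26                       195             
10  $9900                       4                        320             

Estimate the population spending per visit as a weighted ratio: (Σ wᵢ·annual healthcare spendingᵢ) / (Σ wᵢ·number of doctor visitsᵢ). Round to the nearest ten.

Σ wᵢ·y = 78866200
Σ wᵢ·x = 22×903 + 16×505 + 28×394 + 13×767 + 26×651 + 28×141 + 20×1020 + 19×403 + 26×195 + 4×320
  = 19866 + 8080 + 11032 + 9971 + 16926 + 3948 + 20400 + 7657 + 5070 + 1280 = 104230
Ratio = 78866200 / 104230 = 756.65547

760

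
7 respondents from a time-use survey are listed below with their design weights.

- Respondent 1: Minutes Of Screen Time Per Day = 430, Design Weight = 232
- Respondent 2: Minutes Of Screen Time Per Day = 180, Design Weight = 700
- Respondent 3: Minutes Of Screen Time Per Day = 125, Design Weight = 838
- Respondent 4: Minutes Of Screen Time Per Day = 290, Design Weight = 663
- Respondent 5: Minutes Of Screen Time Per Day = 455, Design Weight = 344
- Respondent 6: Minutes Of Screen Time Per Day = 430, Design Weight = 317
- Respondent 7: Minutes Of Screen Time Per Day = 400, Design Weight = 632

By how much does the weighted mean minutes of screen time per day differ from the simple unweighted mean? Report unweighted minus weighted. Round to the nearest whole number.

43

Unweighted sum = 430 + 180 + 125 + 290 + 455 + 430 + 400 = 2310
Unweighted mean = 2310 / 7 = 330
Weighted sum = 430×232 + 180×700 + 125×838 + 290×663 + 455×344 + 430×317 + 400×632
  = 99760 + 126000 + 104750 + 192270 + 156520 + 136310 + 252800 = 1068410
Sum of weights = 232 + 700 + 838 + 663 + 344 + 317 + 632 = 3726
Weighted mean = 1068410 / 3726 = 286.7445
Difference (unweighted minus weighted) = 43.255502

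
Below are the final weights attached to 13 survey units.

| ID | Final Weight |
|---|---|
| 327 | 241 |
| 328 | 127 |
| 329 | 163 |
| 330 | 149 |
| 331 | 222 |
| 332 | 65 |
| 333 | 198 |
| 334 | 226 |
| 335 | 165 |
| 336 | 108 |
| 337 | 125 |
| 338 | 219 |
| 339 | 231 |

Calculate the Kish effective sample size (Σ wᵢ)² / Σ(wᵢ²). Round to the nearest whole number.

12

Σ wᵢ = 2239
Σ wᵢ² = 422605
n_eff = 2239² / 422605 = 5013121 / 422605 = 11.862427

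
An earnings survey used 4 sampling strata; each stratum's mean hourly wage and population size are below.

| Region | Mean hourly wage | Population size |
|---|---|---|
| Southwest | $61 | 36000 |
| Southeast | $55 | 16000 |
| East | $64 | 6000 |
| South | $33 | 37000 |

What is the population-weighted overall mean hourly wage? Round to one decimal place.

Σ Nₕ·x̄ₕ = 61×36000 + 55×16000 + 64×6000 + 33×37000
  = 2196000 + 880000 + 384000 + 1221000 = 4681000
Σ Nₕ = 36000 + 16000 + 6000 + 37000 = 95000
Overall mean = 4681000 / 95000 = 49.273684

49.3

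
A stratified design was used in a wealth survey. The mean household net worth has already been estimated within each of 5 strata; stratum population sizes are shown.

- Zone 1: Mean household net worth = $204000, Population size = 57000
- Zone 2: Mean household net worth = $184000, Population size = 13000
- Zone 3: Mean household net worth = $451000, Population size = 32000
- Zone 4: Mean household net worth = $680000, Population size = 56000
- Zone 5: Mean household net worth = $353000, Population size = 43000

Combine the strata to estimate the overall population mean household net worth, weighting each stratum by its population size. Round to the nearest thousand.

407000

Σ Nₕ·x̄ₕ = 204000×57000 + 184000×13000 + 451000×32000 + 680000×56000 + 353000×43000
  = 11628000000 + 2392000000 + 14432000000 + 38080000000 + 15179000000 = 81711000000
Σ Nₕ = 201000
Overall mean = 81711000000 / 201000 = 406522.39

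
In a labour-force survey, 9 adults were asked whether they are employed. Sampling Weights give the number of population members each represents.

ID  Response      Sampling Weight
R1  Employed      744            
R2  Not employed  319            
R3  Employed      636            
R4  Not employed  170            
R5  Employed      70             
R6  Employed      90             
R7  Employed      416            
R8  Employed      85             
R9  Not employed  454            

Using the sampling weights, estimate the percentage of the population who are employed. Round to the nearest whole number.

68

Sum of weights for 'Employed' = 744 + 636 + 70 + 90 + 416 + 85 = 2041
Total weight = 744 + 319 + 636 + 170 + 70 + 90 + 416 + 85 + 454 = 2984
Weighted proportion = 2041 / 2984 = 0.68398123 → 68.398123%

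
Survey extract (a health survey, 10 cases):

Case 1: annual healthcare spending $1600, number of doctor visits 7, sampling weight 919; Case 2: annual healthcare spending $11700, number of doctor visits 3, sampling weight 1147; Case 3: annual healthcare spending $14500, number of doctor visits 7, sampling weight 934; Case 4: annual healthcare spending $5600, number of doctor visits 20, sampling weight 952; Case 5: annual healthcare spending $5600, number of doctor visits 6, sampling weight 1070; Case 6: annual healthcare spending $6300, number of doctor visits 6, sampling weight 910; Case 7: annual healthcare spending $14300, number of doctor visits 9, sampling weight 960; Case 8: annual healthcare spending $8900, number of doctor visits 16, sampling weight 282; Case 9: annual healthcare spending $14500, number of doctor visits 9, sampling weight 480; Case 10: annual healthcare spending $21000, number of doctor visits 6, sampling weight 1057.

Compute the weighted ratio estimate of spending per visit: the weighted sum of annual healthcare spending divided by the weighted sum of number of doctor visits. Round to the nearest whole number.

1277

Σ wᵢ·y = 1600×919 + 11700×1147 + 14500×934 + 5600×952 + 5600×1070 + 6300×910 + 14300×960 + 8900×282 + 14500×480 + 21000×1057
  = 90884300
Σ wᵢ·x = 7×919 + 3×1147 + 7×934 + 20×952 + 6×1070 + 6×910 + 9×960 + 16×282 + 9×480 + 6×1057
  = 6433 + 3441 + 6538 + 19040 + 6420 + 5460 + 8640 + 4512 + 4320 + 6342 = 71146
Ratio = 90884300 / 71146 = 1277.4337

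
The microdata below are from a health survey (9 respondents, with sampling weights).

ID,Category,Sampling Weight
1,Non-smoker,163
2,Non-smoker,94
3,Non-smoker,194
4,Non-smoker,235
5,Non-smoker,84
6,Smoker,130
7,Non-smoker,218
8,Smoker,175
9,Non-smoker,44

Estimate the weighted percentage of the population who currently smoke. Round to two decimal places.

Sum of weights for 'Smoker' = 130 + 175 = 305
Total weight = 163 + 94 + 194 + 235 + 84 + 130 + 218 + 175 + 44 = 1337
Weighted proportion = 305 / 1337 = 0.22812266 → 22.812266%

22.81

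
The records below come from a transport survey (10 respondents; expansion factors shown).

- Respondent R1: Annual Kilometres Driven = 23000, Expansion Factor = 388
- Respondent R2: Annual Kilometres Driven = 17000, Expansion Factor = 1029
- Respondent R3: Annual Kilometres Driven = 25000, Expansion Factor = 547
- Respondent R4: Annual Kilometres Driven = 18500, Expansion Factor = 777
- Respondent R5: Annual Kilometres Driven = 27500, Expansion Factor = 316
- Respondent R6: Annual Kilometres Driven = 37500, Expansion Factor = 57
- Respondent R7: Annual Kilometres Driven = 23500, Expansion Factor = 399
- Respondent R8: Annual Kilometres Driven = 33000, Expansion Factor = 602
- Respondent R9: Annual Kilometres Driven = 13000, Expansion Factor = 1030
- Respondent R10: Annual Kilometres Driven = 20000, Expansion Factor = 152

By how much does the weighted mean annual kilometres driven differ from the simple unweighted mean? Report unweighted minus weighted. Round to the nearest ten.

2850

Unweighted sum = 23000 + 17000 + 25000 + 18500 + 27500 + 37500 + 23500 + 33000 + 13000 + 20000 = 238000
Unweighted mean = 238000 / 10 = 23800
Weighted sum = 23000×388 + 17000×1029 + 25000×547 + 18500×777 + 27500×316 + 37500×57 + 23500×399 + 33000×602 + 13000×1030 + 20000×152
  = 110966500
Sum of weights = 388 + 1029 + 547 + 777 + 316 + 57 + 399 + 602 + 1030 + 152 = 5297
Weighted mean = 110966500 / 5297 = 20948.933
Difference (unweighted minus weighted) = 2851.0666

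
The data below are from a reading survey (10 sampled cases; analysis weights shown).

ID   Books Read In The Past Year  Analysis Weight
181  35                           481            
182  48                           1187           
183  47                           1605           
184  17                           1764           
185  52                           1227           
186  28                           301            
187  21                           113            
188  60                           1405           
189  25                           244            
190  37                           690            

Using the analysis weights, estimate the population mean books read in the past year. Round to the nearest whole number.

Weighted sum = 35×481 + 48×1187 + 47×1605 + 17×1764 + 52×1227 + 28×301 + 21×113 + 60×1405 + 25×244 + 37×690
  = 16835 + 56976 + 75435 + 29988 + 63804 + 8428 + 2373 + 84300 + 6100 + 25530 = 369769
Sum of weights = 9017
Weighted mean = 369769 / 9017 = 41.007985

41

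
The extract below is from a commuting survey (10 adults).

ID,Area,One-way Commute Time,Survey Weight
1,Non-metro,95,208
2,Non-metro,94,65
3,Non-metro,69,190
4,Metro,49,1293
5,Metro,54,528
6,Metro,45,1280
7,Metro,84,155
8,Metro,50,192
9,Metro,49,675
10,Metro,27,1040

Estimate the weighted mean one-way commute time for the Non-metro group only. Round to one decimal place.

Non-metro rows: 1, 2, 3
Weighted sum = 95×208 + 94×65 + 69×190
  = 19760 + 6110 + 13110 = 38980
Sum of weights = 208 + 65 + 190 = 463
Weighted mean = 38980 / 463 = 84.190065

84.2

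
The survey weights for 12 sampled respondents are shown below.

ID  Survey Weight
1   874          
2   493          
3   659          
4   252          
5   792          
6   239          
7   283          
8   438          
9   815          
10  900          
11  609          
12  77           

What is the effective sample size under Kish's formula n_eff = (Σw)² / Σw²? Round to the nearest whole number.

10

Σ wᵢ = 6431
Σ wᵢ² = 4312063
n_eff = 6431² / 4312063 = 41357761 / 4312063 = 9.5911774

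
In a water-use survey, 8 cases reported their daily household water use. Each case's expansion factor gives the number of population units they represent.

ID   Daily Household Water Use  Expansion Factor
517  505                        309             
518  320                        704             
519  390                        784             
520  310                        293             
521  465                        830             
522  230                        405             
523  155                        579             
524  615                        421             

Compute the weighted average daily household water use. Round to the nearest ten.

370

Weighted sum = 505×309 + 320×704 + 390×784 + 310×293 + 465×830 + 230×405 + 155×579 + 615×421
  = 1605675
Sum of weights = 309 + 704 + 784 + 293 + 830 + 405 + 579 + 421 = 4325
Weighted mean = 1605675 / 4325 = 371.25434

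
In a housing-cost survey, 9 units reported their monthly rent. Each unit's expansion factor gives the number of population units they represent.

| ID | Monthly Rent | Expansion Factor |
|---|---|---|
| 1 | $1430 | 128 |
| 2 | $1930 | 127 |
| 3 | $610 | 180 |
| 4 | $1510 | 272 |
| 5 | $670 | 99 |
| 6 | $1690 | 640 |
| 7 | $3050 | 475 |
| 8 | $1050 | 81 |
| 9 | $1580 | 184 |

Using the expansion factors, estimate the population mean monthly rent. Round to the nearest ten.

Weighted sum = 1430×128 + 1930×127 + 610×180 + 1510×272 + 670×99 + 1690×640 + 3050×475 + 1050×81 + 1580×184
  = 3921120
Sum of weights = 128 + 127 + 180 + 272 + 99 + 640 + 475 + 81 + 184 = 2186
Weighted mean = 3921120 / 2186 = 1793.742

1790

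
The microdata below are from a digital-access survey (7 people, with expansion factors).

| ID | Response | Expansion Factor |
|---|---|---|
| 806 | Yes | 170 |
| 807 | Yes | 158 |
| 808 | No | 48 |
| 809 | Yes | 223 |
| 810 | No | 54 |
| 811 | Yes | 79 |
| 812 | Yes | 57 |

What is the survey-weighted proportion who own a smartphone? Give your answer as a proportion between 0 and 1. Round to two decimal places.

Sum of weights for 'Yes' = 170 + 158 + 223 + 79 + 57 = 687
Total weight = 170 + 158 + 48 + 223 + 54 + 79 + 57 = 789
Weighted proportion = 687 / 789 = 0.87072243

0.87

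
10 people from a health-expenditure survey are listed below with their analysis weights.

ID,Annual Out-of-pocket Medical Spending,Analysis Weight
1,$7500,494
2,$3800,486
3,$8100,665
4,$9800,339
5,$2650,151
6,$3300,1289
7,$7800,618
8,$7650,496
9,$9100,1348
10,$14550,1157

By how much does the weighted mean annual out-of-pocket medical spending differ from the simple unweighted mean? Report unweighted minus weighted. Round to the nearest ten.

Unweighted sum = 74250
Unweighted mean = 74250 / 10 = 7425
Weighted sum = 56630300
Sum of weights = 494 + 486 + 665 + 339 + 151 + 1289 + 618 + 496 + 1348 + 1157 = 7043
Weighted mean = 56630300 / 7043 = 8040.6503
Difference (unweighted minus weighted) = -615.65029

-620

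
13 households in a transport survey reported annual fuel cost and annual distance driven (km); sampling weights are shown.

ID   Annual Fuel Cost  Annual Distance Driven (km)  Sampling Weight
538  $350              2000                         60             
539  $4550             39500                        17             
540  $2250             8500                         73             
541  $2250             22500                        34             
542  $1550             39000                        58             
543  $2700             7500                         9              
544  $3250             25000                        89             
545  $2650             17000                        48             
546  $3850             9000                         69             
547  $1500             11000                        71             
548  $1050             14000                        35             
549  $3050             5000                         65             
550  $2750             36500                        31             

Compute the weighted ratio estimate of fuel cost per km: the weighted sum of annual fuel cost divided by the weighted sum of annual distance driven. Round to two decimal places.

0.14

Σ wᵢ·y = 1562150
Σ wᵢ·x = 10896000
Ratio = 1562150 / 10896000 = 0.14336913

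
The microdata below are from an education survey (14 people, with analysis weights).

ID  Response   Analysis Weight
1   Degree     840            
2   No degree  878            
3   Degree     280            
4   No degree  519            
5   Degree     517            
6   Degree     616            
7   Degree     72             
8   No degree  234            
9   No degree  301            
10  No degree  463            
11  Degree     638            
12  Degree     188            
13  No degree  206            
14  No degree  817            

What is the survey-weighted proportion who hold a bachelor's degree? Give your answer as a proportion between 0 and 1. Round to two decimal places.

0.48

Sum of weights for 'Degree' = 840 + 280 + 517 + 616 + 72 + 638 + 188 = 3151
Total weight = 6569
Weighted proportion = 3151 / 6569 = 0.47967727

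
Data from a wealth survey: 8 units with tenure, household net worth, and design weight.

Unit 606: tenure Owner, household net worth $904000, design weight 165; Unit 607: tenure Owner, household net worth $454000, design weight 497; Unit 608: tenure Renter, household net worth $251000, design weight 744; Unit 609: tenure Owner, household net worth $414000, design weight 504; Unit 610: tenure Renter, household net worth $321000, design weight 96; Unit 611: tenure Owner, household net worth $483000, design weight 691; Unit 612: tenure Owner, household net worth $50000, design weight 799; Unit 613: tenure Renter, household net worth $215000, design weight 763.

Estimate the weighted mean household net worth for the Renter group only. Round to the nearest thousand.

Renter rows: 608, 610, 613
Weighted sum = 251000×744 + 321000×96 + 215000×763
  = 186744000 + 30816000 + 164045000 = 381605000
Sum of weights = 744 + 96 + 763 = 1603
Weighted mean = 381605000 / 1603 = 238056.77

238000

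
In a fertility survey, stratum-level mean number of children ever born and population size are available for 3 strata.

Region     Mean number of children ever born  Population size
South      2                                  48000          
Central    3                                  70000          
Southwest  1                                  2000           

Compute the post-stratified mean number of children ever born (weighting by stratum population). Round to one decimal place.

Σ Nₕ·x̄ₕ = 2×48000 + 3×70000 + 1×2000
  = 96000 + 210000 + 2000 = 308000
Σ Nₕ = 48000 + 70000 + 2000 = 120000
Overall mean = 308000 / 120000 = 2.5666667

2.6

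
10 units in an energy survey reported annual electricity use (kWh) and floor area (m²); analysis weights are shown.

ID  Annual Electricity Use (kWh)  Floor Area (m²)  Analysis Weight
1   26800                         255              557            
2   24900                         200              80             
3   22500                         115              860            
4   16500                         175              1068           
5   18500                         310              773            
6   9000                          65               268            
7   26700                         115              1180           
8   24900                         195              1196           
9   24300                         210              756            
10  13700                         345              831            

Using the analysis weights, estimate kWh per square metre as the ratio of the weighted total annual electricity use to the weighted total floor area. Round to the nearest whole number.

107

Σ wᵢ·y = 161646000
Σ wᵢ·x = 255×557 + 200×80 + 115×860 + 175×1068 + 310×773 + 65×268 + 115×1180 + 195×1196 + 210×756 + 345×831
  = 1515260
Ratio = 161646000 / 1515260 = 106.67872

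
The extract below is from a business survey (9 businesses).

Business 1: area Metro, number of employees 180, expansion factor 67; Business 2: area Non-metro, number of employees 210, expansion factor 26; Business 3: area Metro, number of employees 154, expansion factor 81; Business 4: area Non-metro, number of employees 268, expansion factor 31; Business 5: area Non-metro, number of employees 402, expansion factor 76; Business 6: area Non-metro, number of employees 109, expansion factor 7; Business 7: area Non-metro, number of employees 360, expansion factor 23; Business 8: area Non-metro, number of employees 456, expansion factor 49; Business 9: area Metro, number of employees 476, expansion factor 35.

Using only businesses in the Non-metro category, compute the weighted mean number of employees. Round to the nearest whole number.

Non-metro rows: 2, 4, 5, 6, 7, 8
Weighted sum = 210×26 + 268×31 + 402×76 + 109×7 + 360×23 + 456×49
  = 5460 + 8308 + 30552 + 763 + 8280 + 22344 = 75707
Sum of weights = 26 + 31 + 76 + 7 + 23 + 49 = 212
Weighted mean = 75707 / 212 = 357.10849

357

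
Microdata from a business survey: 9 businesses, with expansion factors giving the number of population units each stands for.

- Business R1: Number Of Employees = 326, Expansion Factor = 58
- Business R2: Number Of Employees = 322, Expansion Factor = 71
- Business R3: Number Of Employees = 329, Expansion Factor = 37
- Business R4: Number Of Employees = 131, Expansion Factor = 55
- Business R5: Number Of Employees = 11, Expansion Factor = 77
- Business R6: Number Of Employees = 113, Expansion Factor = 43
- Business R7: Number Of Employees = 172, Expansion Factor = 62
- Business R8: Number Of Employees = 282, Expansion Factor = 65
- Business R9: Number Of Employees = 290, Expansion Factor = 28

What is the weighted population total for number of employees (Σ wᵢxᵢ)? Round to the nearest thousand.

104000

Weighted total = 326×58 + 322×71 + 329×37 + 131×55 + 11×77 + 113×43 + 172×62 + 282×65 + 290×28
  = 103968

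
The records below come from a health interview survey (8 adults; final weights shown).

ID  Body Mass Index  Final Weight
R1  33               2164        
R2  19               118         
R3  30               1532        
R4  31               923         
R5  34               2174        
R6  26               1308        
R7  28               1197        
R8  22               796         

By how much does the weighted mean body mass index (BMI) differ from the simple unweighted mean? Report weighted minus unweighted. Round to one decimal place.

Unweighted sum = 223
Unweighted mean = 223 / 8 = 27.875
Weighted sum = 33×2164 + 19×118 + 30×1532 + 31×923 + 34×2174 + 26×1308 + 28×1197 + 22×796
  = 71412 + 2242 + 45960 + 28613 + 73916 + 34008 + 33516 + 17512 = 307179
Sum of weights = 2164 + 118 + 1532 + 923 + 2174 + 1308 + 1197 + 796 = 10212
Weighted mean = 307179 / 10212 = 30.0802
Difference (weighted minus unweighted) = 2.2051998

2.2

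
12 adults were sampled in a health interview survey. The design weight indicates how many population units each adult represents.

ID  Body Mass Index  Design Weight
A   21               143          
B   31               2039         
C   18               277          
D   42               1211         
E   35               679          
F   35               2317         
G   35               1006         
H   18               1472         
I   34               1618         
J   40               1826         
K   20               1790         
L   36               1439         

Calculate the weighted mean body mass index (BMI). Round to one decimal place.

Weighted sum = 21×143 + 31×2039 + 18×277 + 42×1211 + 35×679 + 35×2317 + 35×1006 + 18×1472 + 34×1618 + 40×1826 + 20×1790 + 36×1439
  = 3003 + 63209 + 4986 + 50862 + 23765 + 81095 + 35210 + 26496 + 55012 + 73040 + 35800 + 51804 = 504282
Sum of weights = 143 + 2039 + 277 + 1211 + 679 + 2317 + 1006 + 1472 + 1618 + 1826 + 1790 + 1439 = 15817
Weighted mean = 504282 / 15817 = 31.882279

31.9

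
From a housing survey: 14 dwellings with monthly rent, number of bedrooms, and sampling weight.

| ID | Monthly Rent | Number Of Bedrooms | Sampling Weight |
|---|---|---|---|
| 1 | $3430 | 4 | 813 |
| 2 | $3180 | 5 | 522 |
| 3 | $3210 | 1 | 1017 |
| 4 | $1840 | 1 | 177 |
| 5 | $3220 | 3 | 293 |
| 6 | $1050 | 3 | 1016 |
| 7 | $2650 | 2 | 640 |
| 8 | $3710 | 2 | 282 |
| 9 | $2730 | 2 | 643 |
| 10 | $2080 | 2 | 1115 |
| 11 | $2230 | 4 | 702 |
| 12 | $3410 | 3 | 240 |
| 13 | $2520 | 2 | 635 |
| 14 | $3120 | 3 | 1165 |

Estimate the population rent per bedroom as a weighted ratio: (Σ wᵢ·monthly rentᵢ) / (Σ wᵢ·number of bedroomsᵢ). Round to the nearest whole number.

Σ wᵢ·y = 24484730
Σ wᵢ·x = 24636
Ratio = 24484730 / 24636 = 993.8598

994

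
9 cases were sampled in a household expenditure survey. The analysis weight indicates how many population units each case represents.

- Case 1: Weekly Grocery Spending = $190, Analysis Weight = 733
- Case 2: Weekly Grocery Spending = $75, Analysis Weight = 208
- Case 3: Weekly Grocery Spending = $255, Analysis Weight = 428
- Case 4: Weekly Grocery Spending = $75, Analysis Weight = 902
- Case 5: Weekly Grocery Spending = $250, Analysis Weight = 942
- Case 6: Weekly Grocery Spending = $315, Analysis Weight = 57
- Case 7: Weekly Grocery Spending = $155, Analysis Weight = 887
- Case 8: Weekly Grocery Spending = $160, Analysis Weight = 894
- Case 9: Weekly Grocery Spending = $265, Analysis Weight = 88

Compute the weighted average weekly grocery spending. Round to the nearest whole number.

Weighted sum = 190×733 + 75×208 + 255×428 + 75×902 + 250×942 + 315×57 + 155×887 + 160×894 + 265×88
  = 888960
Sum of weights = 5139
Weighted mean = 888960 / 5139 = 172.98307

173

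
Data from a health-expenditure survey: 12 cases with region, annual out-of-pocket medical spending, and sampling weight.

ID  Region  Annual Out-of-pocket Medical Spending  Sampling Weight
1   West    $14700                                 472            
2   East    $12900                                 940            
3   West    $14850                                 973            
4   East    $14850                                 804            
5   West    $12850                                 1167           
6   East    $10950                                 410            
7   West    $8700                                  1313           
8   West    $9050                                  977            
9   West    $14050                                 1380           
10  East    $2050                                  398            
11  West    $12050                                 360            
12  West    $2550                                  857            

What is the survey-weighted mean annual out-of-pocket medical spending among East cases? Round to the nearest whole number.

11509

East rows: 2, 4, 6, 10
Weighted sum = 12900×940 + 14850×804 + 10950×410 + 2050×398
  = 12126000 + 11939400 + 4489500 + 815900 = 29370800
Sum of weights = 940 + 804 + 410 + 398 = 2552
Weighted mean = 29370800 / 2552 = 11508.934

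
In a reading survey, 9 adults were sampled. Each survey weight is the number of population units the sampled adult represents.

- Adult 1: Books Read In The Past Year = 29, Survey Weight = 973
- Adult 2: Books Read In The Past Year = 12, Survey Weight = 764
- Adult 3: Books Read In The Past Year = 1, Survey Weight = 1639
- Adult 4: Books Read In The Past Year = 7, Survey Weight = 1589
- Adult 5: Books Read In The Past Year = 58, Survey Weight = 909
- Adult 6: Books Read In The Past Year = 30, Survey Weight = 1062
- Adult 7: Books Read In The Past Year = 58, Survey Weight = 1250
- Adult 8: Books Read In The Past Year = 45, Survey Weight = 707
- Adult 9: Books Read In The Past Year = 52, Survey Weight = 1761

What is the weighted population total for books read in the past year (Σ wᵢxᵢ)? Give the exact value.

Weighted total = 330616

330616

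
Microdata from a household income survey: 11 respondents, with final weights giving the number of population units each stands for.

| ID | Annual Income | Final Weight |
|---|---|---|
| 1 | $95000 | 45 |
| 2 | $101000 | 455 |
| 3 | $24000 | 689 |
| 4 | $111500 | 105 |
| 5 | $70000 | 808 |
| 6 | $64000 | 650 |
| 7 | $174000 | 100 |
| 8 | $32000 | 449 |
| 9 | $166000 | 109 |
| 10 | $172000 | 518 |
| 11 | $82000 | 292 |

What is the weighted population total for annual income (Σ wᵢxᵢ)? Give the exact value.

339535500

Weighted total = 95000×45 + 101000×455 + 24000×689 + 111500×105 + 70000×808 + 64000×650 + 174000×100 + 32000×449 + 166000×109 + 172000×518 + 82000×292
  = 4275000 + 45955000 + 16536000 + 11707500 + 56560000 + 41600000 + 17400000 + 14368000 + 18094000 + 89096000 + 23944000 = 339535500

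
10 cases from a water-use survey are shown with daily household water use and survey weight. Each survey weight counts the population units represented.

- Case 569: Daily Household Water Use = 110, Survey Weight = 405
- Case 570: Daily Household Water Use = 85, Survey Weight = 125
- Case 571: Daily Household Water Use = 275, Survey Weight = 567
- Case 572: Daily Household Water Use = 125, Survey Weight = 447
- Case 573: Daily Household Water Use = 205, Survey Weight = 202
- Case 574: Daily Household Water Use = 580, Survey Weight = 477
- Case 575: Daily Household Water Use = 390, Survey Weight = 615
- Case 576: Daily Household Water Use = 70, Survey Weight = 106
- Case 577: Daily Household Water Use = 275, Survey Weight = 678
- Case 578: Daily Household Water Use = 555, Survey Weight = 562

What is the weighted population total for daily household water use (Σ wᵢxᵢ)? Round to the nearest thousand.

Weighted total = 110×405 + 85×125 + 275×567 + 125×447 + 205×202 + 580×477 + 390×615 + 70×106 + 275×678 + 555×562
  = 1330675

1331000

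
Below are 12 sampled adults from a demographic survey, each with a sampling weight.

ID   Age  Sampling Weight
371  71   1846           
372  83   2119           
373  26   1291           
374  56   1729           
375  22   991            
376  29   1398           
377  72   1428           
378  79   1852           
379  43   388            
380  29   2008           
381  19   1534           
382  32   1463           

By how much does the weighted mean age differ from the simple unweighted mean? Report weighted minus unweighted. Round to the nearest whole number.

3

Unweighted sum = 71 + 83 + 26 + 56 + 22 + 29 + 72 + 79 + 43 + 29 + 19 + 32 = 561
Unweighted mean = 561 / 12 = 46.75
Weighted sum = 71×1846 + 83×2119 + 26×1291 + 56×1729 + 22×991 + 29×1398 + 72×1428 + 79×1852 + 43×388 + 29×2008 + 19×1534 + 32×1463
  = 131066 + 175877 + 33566 + 96824 + 21802 + 40542 + 102816 + 146308 + 16684 + 58232 + 29146 + 46816 = 899679
Sum of weights = 1846 + 2119 + 1291 + 1729 + 991 + 1398 + 1428 + 1852 + 388 + 2008 + 1534 + 1463 = 18047
Weighted mean = 899679 / 18047 = 49.851998
Difference (weighted minus unweighted) = 3.1019976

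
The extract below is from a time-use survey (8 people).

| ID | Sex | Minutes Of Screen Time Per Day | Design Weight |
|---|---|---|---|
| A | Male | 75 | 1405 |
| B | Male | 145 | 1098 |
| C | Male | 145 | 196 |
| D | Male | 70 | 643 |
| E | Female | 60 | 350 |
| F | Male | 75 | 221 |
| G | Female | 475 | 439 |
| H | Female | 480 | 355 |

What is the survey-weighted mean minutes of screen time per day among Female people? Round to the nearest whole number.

350

Female rows: E, G, H
Weighted sum = 60×350 + 475×439 + 480×355
  = 21000 + 208525 + 170400 = 399925
Sum of weights = 350 + 439 + 355 = 1144
Weighted mean = 399925 / 1144 = 349.58479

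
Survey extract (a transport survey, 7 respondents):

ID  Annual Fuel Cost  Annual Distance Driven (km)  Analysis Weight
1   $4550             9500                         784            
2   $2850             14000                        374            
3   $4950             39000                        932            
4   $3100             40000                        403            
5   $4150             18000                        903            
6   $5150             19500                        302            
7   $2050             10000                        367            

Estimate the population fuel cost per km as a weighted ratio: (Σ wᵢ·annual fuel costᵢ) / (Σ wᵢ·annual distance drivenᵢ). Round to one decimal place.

Σ wᵢ·y = 4550×784 + 2850×374 + 4950×932 + 3100×403 + 4150×903 + 5150×302 + 2050×367
  = 16550900
Σ wᵢ·x = 9500×784 + 14000×374 + 39000×932 + 40000×403 + 18000×903 + 19500×302 + 10000×367
  = 7448000 + 5236000 + 36348000 + 16120000 + 16254000 + 5889000 + 3670000 = 90965000
Ratio = 16550900 / 90965000 = 0.181948

0.2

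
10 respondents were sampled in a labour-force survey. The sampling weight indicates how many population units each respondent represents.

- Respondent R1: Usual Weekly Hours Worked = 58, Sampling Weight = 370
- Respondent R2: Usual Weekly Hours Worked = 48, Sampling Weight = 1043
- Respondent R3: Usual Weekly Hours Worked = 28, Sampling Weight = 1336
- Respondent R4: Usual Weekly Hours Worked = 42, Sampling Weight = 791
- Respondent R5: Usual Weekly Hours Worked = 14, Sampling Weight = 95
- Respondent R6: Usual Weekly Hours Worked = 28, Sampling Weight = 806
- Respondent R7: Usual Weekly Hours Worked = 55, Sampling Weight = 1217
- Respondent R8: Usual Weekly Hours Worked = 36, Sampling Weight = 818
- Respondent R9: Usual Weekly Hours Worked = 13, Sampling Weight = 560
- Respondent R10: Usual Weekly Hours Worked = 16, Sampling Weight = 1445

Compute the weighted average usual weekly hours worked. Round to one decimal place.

34.5

Weighted sum = 58×370 + 48×1043 + 28×1336 + 42×791 + 14×95 + 28×806 + 55×1217 + 36×818 + 13×560 + 16×1445
  = 21460 + 50064 + 37408 + 33222 + 1330 + 22568 + 66935 + 29448 + 7280 + 23120 = 292835
Sum of weights = 370 + 1043 + 1336 + 791 + 95 + 806 + 1217 + 818 + 560 + 1445 = 8481
Weighted mean = 292835 / 8481 = 34.528358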